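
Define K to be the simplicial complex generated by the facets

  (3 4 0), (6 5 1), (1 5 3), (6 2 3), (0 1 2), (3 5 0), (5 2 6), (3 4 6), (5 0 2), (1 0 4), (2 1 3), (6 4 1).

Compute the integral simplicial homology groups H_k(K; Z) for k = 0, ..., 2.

Fix the vertex order 0 < 1 < 2 < 3 < 4 < 5 < 6 and write every simplex with vertices in increasing order. Then dim K = 2 and the simplices of K are:

  0-simplices (7): [0], [1], [2], [3], [4], [5], [6]
  1-simplices (18): [0,1], [0,2], [0,3], [0,4], [0,5], [1,2], [1,3], [1,4], [1,5], [1,6], [2,3], [2,5], [2,6], [3,4], [3,5], [3,6], [4,6], [5,6]
  2-simplices (12): [0,1,2], [0,1,4], [0,2,5], [0,3,4], [0,3,5], [1,2,3], [1,3,5], [1,4,6], [1,5,6], [2,3,6], [2,5,6], [3,4,6]

giving chain groups C_0 ≅ Z^7, C_1 ≅ Z^18, C_2 ≅ Z^12.

The boundary map ∂_1: C_1 → C_0 sends each edge [p,q] (with p < q) to q − p.
As a 7×18 matrix over Z this has rank 6, with invariant factors (1,1,1,1,1,1).

∂_2: C_2 → C_1 acts by ∂[p,q,r] = [q,r] − [p,r] + [p,q]. For instance
  ∂[1,3,5] = [3,5] − [1,5] + [1,3],
  ∂[1,4,6] = [4,6] − [1,6] + [1,4].
The 18×12 boundary matrix has rank 12 and Smith normal form diag(1,1,1,1,1,1,1,1,1,1,1,2).

Now H_k = ker ∂_k / im ∂_{k+1}, so:

  H_0: rank C_0 − rank ∂_1 = 7 − 6 = 1, and the invariant factors of ∂_1 are all 1, so H_0 ≅ Z.
  H_1: rank ker ∂_1 − rank ∂_2 = (18 − 6) − 12 = 0, and ∂_2 has invariant factor 2 > 1, so H_1 ≅ Z_2.
  H_2: rank ker ∂_2 − rank ∂_3 = (12 − 12) − 0 = 0, and there is no ∂_3, so H_2 ≅ 0.

H_0 = Z,  H_1 = Z_2,  H_2 = 0.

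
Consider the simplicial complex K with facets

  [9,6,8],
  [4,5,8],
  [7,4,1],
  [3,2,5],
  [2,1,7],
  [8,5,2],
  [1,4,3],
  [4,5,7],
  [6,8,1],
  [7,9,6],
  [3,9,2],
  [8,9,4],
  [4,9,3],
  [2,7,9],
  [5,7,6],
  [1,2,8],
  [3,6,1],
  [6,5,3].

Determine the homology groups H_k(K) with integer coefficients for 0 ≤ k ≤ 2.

We work with the vertex ordering 1 < 2 < 3 < 4 < 5 < 6 < 7 < 8 < 9. The simplices of K, each written with vertices in increasing order, are:

  0-simplices (9): [1], [2], [3], [4], [5], [6], [7], [8], [9]
  1-simplices (27): (27 of them)
  2-simplices (18): [1,2,7], [1,2,8], [1,3,4], [1,3,6], [1,4,7], [1,6,8], [2,3,5], [2,3,9], [2,5,8], [2,7,9], [3,4,9], [3,5,6], [4,5,7], [4,5,8], [4,8,9], [5,6,7], [6,7,9], [6,8,9]

so the chain groups are C_0 ≅ Z^9, C_1 ≅ Z^27, C_2 ≅ Z^18.

Boundary ∂_1: C_1 → C_0 is given by ∂[p,q] = [q] − [p]. For instance
  ∂[3,5] = [5] − [3].
As a 9×27 matrix over Z this has rank 8, with invariant factors (1,1,1,1,1,1,1,1).

∂_2: C_2 → C_1 sends each 2-simplex [p,q,r] to [q,r] − [p,r] + [p,q]. For instance
  ∂[2,5,8] = [5,8] − [2,8] + [2,5],
  ∂[2,7,9] = [7,9] − [2,9] + [2,7].
The resulting 27×18 matrix has rank 17, and its Smith normal form has invariant factors (1,1,1,1,1,1,1,1,1,1,1,1,1,1,1,1,1).

Computing H_k = (kernel of ∂_k) / (image of ∂_{k+1}):

  H_0: rank C_0 − rank ∂_1 = 9 − 8 = 1, and the invariant factors of ∂_1 are all 1, so H_0 ≅ Z.
  H_1: rank ker ∂_1 − rank ∂_2 = (27 − 8) − 17 = 2, and the invariant factors of ∂_2 are all 1, so H_1 ≅ Z^2.
  H_2: rank ker ∂_2 − rank ∂_3 = (18 − 17) − 0 = 1, and there is no ∂_3, so H_2 ≅ Z.

(K is a triangulation of the torus T^2.)

H_0 = Z,  H_1 = Z^2,  H_2 = Z.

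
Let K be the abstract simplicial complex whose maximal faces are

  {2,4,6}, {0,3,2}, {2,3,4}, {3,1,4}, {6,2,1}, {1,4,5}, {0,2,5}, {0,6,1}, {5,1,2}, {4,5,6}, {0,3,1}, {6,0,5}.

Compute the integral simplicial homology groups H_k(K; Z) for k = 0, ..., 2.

Order the vertices as 0 < 1 < 2 < 3 < 4 < 5 < 6. Listing each simplex with vertices in this order, K has dimension 2 with simplices:

  0-simplices (7): [0], [1], [2], [3], [4], [5], [6]
  1-simplices (18): [0,1], [0,2], [0,3], [0,5], [0,6], [1,2], [1,3], [1,4], [1,5], [1,6], [2,3], [2,4], [2,5], [2,6], [3,4], [4,5], [4,6], [5,6]
  2-simplices (12): [0,1,3], [0,1,6], [0,2,3], [0,2,5], [0,5,6], [1,2,5], [1,2,6], [1,3,4], [1,4,5], [2,3,4], [2,4,6], [4,5,6]

so the chain groups are C_0 ≅ Z^7, C_1 ≅ Z^18, C_2 ≅ Z^12.

Boundary ∂_1: C_1 → C_0 sends each edge [p,q] (with p < q) to q − p. For instance
  ∂[5,6] = [6] − [5].
The resulting 7×18 matrix has rank 6, and its Smith normal form has invariant factors (1,1,1,1,1,1).

The boundary map ∂_2: C_2 → C_1 sends each 2-simplex [p,q,r] to [q,r] − [p,r] + [p,q]. For instance
  ∂[0,1,6] = [1,6] − [0,6] + [0,1],
  ∂[2,3,4] = [3,4] − [2,4] + [2,3].
As a 18×12 matrix over Z this has rank 12, with invariant factors (1,1,1,1,1,1,1,1,1,1,1,2).

From H_k ≅ ker(∂_k) / im(∂_{k+1}) we obtain:

  H_0: rank C_0 − rank ∂_1 = 7 − 6 = 1, and the invariant factors of ∂_1 are all 1, so H_0 ≅ Z.
  H_1: rank ker ∂_1 − rank ∂_2 = (18 − 6) − 12 = 0, and ∂_2 has invariant factor 2 > 1, so H_1 ≅ Z/2.
  H_2: rank ker ∂_2 − rank ∂_3 = (12 − 12) − 0 = 0, and there is no ∂_3, so H_2 ≅ 0.

H_0 = Z,  H_1 = Z/2,  H_2 = 0.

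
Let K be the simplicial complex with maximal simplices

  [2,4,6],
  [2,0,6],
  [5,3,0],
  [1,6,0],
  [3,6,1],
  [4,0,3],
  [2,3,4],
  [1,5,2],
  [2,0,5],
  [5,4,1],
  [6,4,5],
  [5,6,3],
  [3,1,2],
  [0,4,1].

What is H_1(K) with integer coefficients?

K has 7 vertices, 21 edges, 14 triangles.
rank ∂_1 = 6, rank ∂_2 = 13 ⇒ b_1 = 21 − 6 − 13 = 2; all invariant factors of ∂_2 are 1 so no torsion. So H_1 = Z^2.

H_1 ≅ Z^2.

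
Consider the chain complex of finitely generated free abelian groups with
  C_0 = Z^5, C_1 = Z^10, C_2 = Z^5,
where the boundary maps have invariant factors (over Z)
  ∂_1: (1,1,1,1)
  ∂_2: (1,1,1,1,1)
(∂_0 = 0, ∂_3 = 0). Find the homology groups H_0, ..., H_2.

H_0 ≅ Z,  H_1 ≅ Z,  H_2 = 0.

H_0: b_0 = 5 − 0 − 4 = 1; torsion from ∂_1 factors > 1: none. So H_0 ≅ Z.
H_1: b_1 = 10 − 4 − 5 = 1; torsion from ∂_2 factors > 1: none. So H_1 ≅ Z.
H_2: b_2 = 5 − 5 − 0 = 0; torsion from ∂_3 factors > 1: none. So H_2 ≅ 0.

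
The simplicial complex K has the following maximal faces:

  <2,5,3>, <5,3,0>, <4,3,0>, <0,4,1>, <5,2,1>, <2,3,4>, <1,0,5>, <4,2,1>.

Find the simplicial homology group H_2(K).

H_2 ≅ Z.

Order the vertices as 0 < 1 < 2 < 3 < 4 < 5. Listing each simplex with vertices in this order, K has dimension 2 with simplices:

  0-simplices (6): [0], [1], [2], [3], [4], [5]
  1-simplices (12): [0,1], [0,3], [0,4], [0,5], [1,2], [1,4], [1,5], [2,3], [2,4], [2,5], [3,4], [3,5]
  2-simplices (8): [0,1,4], [0,1,5], [0,3,4], [0,3,5], [1,2,4], [1,2,5], [2,3,4], [2,3,5]

so the chain groups are C_0 ≅ Z^6, C_1 ≅ Z^12, C_2 ≅ Z^8.

∂_1: C_1 → C_0 sends each edge [p,q] (with p < q) to q − p.
The resulting 6×12 matrix has rank 5, and its Smith normal form has invariant factors (1,1,1,1,1).

∂_2: C_2 → C_1 acts by ∂[p,q,r] = [q,r] − [p,r] + [p,q]. For instance
  ∂[1,2,4] = [2,4] − [1,4] + [1,2],
  ∂[2,3,4] = [3,4] − [2,4] + [2,3].
This gives a 12×8 integer matrix of rank 7; reducing to Smith normal form yields diagonal entries (1,1,1,1,1,1,1).

Now H_k = ker ∂_k / im ∂_{k+1}, so:

  H_2: rank ker ∂_2 − rank ∂_3 = (8 − 7) − 0 = 1, and there is no ∂_3, so H_2 ≅ Z.

(K is a triangulation of the 2-sphere S^2.)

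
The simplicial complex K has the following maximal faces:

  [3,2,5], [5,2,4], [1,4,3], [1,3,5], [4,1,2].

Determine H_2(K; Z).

H_2 ≅ 0.

Fix the vertex order 1 < 2 < 3 < 4 < 5 and write every simplex with vertices in increasing order. Then dim K = 2 and the simplices of K are:

  0-simplices (5): [1], [2], [3], [4], [5]
  1-simplices (10): [1,2], [1,3], [1,4], [1,5], [2,3], [2,4], [2,5], [3,4], [3,5], [4,5]
  2-simplices (5): [1,2,4], [1,3,4], [1,3,5], [2,3,5], [2,4,5]

giving chain groups C_0 ≅ Z^5, C_1 ≅ Z^10, C_2 ≅ Z^5.

The boundary map ∂_1: C_1 → C_0 sends each edge [p,q] (with p < q) to q − p. For instance
  ∂[3,5] = [5] − [3].
The resulting 5×10 matrix has rank 4, and its Smith normal form has invariant factors (1,1,1,1).

∂_2: C_2 → C_1 acts by ∂[p,q,r] = [q,r] − [p,r] + [p,q]. For instance
  ∂[1,3,4] = [3,4] − [1,4] + [1,3],
  ∂[1,2,4] = [2,4] − [1,4] + [1,2].
This gives a 10×5 integer matrix of rank 5; reducing to Smith normal form yields diagonal entries (1,1,1,1,1).

Now H_k = ker ∂_k / im ∂_{k+1}, so:

  H_2: rank ker ∂_2 − rank ∂_3 = (5 − 5) − 0 = 0, and there is no ∂_3, so H_2 = 0.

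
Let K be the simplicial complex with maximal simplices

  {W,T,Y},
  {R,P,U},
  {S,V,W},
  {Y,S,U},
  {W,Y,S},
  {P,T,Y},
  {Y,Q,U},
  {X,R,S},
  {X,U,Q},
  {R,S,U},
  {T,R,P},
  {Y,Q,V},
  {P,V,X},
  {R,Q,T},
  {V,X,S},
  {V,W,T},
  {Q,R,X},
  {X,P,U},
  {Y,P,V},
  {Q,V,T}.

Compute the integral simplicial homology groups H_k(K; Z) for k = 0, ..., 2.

H_0 ≅ Z,  H_1 ≅ Z ⊕ Z/2Z,  H_2 = 0.

K has 10 vertices, 30 edges, 20 triangles.
rank ∂_0 = 0, rank ∂_1 = 9 ⇒ b_0 = 10 − 0 − 9 = 1; all invariant factors of ∂_1 are 1 so no torsion. So H_0 = Z.
rank ∂_1 = 9, rank ∂_2 = 20 ⇒ b_1 = 30 − 9 − 20 = 1; ∂_2 has invariant factor(s) [2] giving torsion. So H_1 = Z ⊕ Z/2Z.
rank ∂_2 = 20, rank ∂_3 = 0 ⇒ b_2 = 20 − 20 − 0 = 0. So H_2 = 0.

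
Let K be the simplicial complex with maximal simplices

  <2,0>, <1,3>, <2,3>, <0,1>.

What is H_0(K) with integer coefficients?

H_0 = Z.

Take the total order 0 < 1 < 2 < 3 on the vertex set. Then K (dimension 1) consists of the simplices:

  0-simplices (4): [0], [1], [2], [3]
  1-simplices (4): [0,1], [0,2], [1,3], [2,3]

giving chain groups C_0 ≅ Z^4, C_1 ≅ Z^4.

∂_1: C_1 → C_0 is given by ∂[p,q] = [q] − [p]. For instance
  ∂[0,1] = [1] − [0].
This gives a 4×4 integer matrix of rank 3; reducing to Smith normal form yields diagonal entries (1,1,1).

From H_k ≅ ker(∂_k) / im(∂_{k+1}) we obtain:

  H_0: rank C_0 − rank ∂_1 = 4 − 3 = 1, and the invariant factors of ∂_1 are all 1, so H_0 ≅ Z.

(K is a triangulation of the circle S^1.)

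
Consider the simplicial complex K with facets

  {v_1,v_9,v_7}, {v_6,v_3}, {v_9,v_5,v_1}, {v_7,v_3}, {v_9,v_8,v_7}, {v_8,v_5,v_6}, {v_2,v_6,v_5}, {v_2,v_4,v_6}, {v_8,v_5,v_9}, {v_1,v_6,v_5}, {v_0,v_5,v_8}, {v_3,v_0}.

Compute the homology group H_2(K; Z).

H_2 ≅ 0.

Order the vertices as v_0 < v_1 < v_2 < v_3 < v_4 < v_5 < v_6 < v_7 < v_8 < v_9. Listing each simplex with vertices in this order, K has dimension 2 with simplices:

  0-simplices (10): [v_0], [v_1], [v_2], [v_3], [v_4], [v_5], [v_6], [v_7], [v_8], [v_9]
  1-simplices (20): (20 of them)
  2-simplices (9): [v_0,v_5,v_8], [v_1,v_5,v_6], [v_1,v_5,v_9], [v_1,v_7,v_9], [v_2,v_4,v_6], [v_2,v_5,v_6], [v_5,v_6,v_8], [v_5,v_8,v_9], [v_7,v_8,v_9]

Hence C_0 ≅ Z^10, C_1 ≅ Z^20, C_2 ≅ Z^9.

The boundary map ∂_1: C_1 → C_0 is given by ∂[p,q] = [q] − [p].
The 10×20 boundary matrix has rank 9 and Smith normal form diag(1,1,1,1,1,1,1,1,1).

∂_2: C_2 → C_1 maps a triangle to the signed sum of its edges. For instance
  ∂[v_1,v_5,v_6] = [v_5,v_6] − [v_1,v_6] + [v_1,v_5],
  ∂[v_5,v_8,v_9] = [v_8,v_9] − [v_5,v_9] + [v_5,v_8].
The 20×9 boundary matrix has rank 9 and Smith normal form diag(1,1,1,1,1,1,1,1,1).

Computing H_k = (kernel of ∂_k) / (image of ∂_{k+1}):

  H_2: rank ker ∂_2 − rank ∂_3 = (9 − 9) − 0 = 0, and there is no ∂_3, so H_2 = 0.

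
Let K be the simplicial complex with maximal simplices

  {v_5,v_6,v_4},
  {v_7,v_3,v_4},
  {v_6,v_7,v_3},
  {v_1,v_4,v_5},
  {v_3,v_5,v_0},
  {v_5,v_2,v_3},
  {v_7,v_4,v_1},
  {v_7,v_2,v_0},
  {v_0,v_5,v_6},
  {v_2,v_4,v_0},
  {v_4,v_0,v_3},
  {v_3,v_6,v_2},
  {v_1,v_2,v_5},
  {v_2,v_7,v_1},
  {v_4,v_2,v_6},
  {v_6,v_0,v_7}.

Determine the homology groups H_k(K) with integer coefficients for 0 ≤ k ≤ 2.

Fix the vertex order v_0 < v_1 < v_2 < v_3 < v_4 < v_5 < v_6 < v_7 and write every simplex with vertices in increasing order. Then dim K = 2 and the simplices of K are:

  0-simplices (8): [v_0], [v_1], [v_2], [v_3], [v_4], [v_5], [v_6], [v_7]
  1-simplices (24): (24 of them)
  2-simplices (16): (16 of them)

giving chain groups C_0 ≅ Z^8, C_1 ≅ Z^24, C_2 ≅ Z^16.

Boundary ∂_1: C_1 → C_0 sends each edge [p,q] (with p < q) to q − p. For instance
  ∂[v_4,v_7] = [v_7] − [v_4].
The resulting 8×24 matrix has rank 7, and its Smith normal form has invariant factors (1,1,1,1,1,1,1).

Boundary ∂_2: C_2 → C_1 acts by ∂[p,q,r] = [q,r] − [p,r] + [p,q]. For instance
  ∂[v_4,v_5,v_6] = [v_5,v_6] − [v_4,v_6] + [v_4,v_5],
  ∂[v_0,v_3,v_4] = [v_3,v_4] − [v_0,v_4] + [v_0,v_3].
The 24×16 boundary matrix has rank 15 and Smith normal form diag(1,1,1,1,1,1,1,1,1,1,1,1,1,1,1).

Now H_k = ker ∂_k / im ∂_{k+1}, so:

  H_0: rank C_0 − rank ∂_1 = 8 − 7 = 1, and the invariant factors of ∂_1 are all 1, so H_0 = Z.
  H_1: rank ker ∂_1 − rank ∂_2 = (24 − 7) − 15 = 2, and the invariant factors of ∂_2 are all 1, so H_1 = Z^2.
  H_2: rank ker ∂_2 − rank ∂_3 = (16 − 15) − 0 = 1, and there is no ∂_3, so H_2 = Z.

As a check, the Euler characteristic is 8 − 24 + 16 = 0, which agrees with 1 − 2 + 1 = 0.

H_0 ≅ Z,  H_1 ≅ Z^2,  H_2 ≅ Z.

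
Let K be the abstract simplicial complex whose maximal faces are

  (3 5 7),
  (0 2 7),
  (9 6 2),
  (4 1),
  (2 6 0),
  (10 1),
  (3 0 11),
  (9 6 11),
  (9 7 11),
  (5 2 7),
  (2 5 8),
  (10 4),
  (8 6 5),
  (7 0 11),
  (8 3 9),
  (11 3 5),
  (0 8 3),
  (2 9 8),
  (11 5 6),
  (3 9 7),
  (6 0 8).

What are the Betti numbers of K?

b_0 = 2, b_1 = 2, b_2 = 0.

Order the vertices as 0 < 1 < 2 < 3 < 4 < 5 < 6 < 7 < 8 < 9 < 10 < 11. Listing each simplex with vertices in this order, K has dimension 2 with simplices:

  0-simplices (12): [0], [1], [2], [3], [4], [5], [6], [7], [8], [9], [10], [11]
  1-simplices (30): (30 of them)
  2-simplices (18): (18 of them)

Hence C_0 ≅ Z^12, C_1 ≅ Z^30, C_2 ≅ Z^18.

The boundary map ∂_1: C_1 → C_0 sends each edge [p,q] (with p < q) to q − p.
The resulting 12×30 matrix has rank 10, and its Smith normal form has invariant factors (1,1,1,1,1,1,1,1,1,1).

∂_2: C_2 → C_1 sends each 2-simplex [p,q,r] to [q,r] − [p,r] + [p,q]. For instance
  ∂[0,2,6] = [2,6] − [0,6] + [0,2],
  ∂[3,8,9] = [8,9] − [3,9] + [3,8].
As a 30×18 matrix over Z this has rank 18, with invariant factors (1,1,1,1,1,1,1,1,1,1,1,1,1,1,1,1,1,2).

Reading off H_k = ker ∂_k / im ∂_{k+1}:

  H_0: rank C_0 − rank ∂_1 = 12 − 10 = 2, and the invariant factors of ∂_1 are all 1, so H_0 ≅ Z^2.
  H_1: rank ker ∂_1 − rank ∂_2 = (30 − 10) − 18 = 2, and ∂_2 has invariant factor 2 > 1, so H_1 ≅ Z^2 ⊕ Z/2.
  H_2: rank ker ∂_2 − rank ∂_3 = (18 − 18) − 0 = 0, and there is no ∂_3, so H_2 ≅ 0.

Hence the Betti numbers are b_0 = 2, b_1 = 2, b_2 = 0.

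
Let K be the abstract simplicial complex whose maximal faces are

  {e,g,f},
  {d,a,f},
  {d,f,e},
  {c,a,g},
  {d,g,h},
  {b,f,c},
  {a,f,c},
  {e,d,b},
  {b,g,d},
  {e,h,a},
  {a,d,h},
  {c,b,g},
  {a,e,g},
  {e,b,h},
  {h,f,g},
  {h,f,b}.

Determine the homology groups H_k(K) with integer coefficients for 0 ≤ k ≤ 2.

H_0 ≅ Z,  H_1 ≅ Z^2,  H_2 ≅ Z.

Fix the vertex order a < b < c < d < e < f < g < h and write every simplex with vertices in increasing order. Then dim K = 2 and the simplices of K are:

  0-simplices (8): a, b, c, d, e, f, g, h
  1-simplices (24): ac, ad, ae, af, ag, ah, bc, bd, be, bf, bg, bh, cf, cg, de, df, dg, dh, ef, eg, eh, fg, fh, gh
  2-simplices (16): acf, acg, adf, adh, aeg, aeh, bcf, bcg, bde, bdg, beh, bfh, def, dgh, efg, fgh

Hence C_0 ≅ Z^8, C_1 ≅ Z^24, C_2 ≅ Z^16.

The boundary map ∂_1: C_1 → C_0 sends each edge [p,q] (with p < q) to q − p. For instance
  ∂bh = h − b.
As a 8×24 matrix over Z this has rank 7, with invariant factors (1,1,1,1,1,1,1).

∂_2: C_2 → C_1 acts by ∂[p,q,r] = [q,r] − [p,r] + [p,q]. For instance
  ∂fgh = gh − fh + fg,
  ∂bde = de − be + bd.
The resulting 24×16 matrix has rank 15, and its Smith normal form has invariant factors (1,1,1,1,1,1,1,1,1,1,1,1,1,1,1).

Reading off H_k = ker ∂_k / im ∂_{k+1}:

  H_0: rank C_0 − rank ∂_1 = 8 − 7 = 1, and the invariant factors of ∂_1 are all 1, so H_0 = Z.
  H_1: rank ker ∂_1 − rank ∂_2 = (24 − 7) − 15 = 2, and the invariant factors of ∂_2 are all 1, so H_1 = Z^2.
  H_2: rank ker ∂_2 − rank ∂_3 = (16 − 15) − 0 = 1, and there is no ∂_3, so H_2 = Z.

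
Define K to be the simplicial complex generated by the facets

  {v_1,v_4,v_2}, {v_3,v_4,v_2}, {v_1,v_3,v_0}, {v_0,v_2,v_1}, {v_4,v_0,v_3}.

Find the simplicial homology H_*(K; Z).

H_0 ≅ Z,  H_1 ≅ Z,  H_2 = 0.

Fix the vertex order v_0 < v_1 < v_2 < v_3 < v_4 and write every simplex with vertices in increasing order. Then dim K = 2 and the simplices of K are:

  0-simplices (5): [v_0], [v_1], [v_2], [v_3], [v_4]
  1-simplices (10): [v_0,v_1], [v_0,v_2], [v_0,v_3], [v_0,v_4], [v_1,v_2], [v_1,v_3], [v_1,v_4], [v_2,v_3], [v_2,v_4], [v_3,v_4]
  2-simplices (5): [v_0,v_1,v_2], [v_0,v_1,v_3], [v_0,v_3,v_4], [v_1,v_2,v_4], [v_2,v_3,v_4]

Hence C_0 ≅ Z^5, C_1 ≅ Z^10, C_2 ≅ Z^5.

∂_1: C_1 → C_0 is given by ∂[p,q] = [q] − [p]. For instance
  ∂[v_1,v_3] = [v_3] − [v_1].
This gives a 5×10 integer matrix of rank 4; reducing to Smith normal form yields diagonal entries (1,1,1,1).

∂_2: C_2 → C_1 sends each 2-simplex [p,q,r] to [q,r] − [p,r] + [p,q]. For instance
  ∂[v_0,v_1,v_3] = [v_1,v_3] − [v_0,v_3] + [v_0,v_1],
  ∂[v_2,v_3,v_4] = [v_3,v_4] − [v_2,v_4] + [v_2,v_3].
As a 10×5 matrix over Z this has rank 5, with invariant factors (1,1,1,1,1).

Reading off H_k = ker ∂_k / im ∂_{k+1}:

  H_0: rank C_0 − rank ∂_1 = 5 − 4 = 1, and the invariant factors of ∂_1 are all 1, so H_0 = Z.
  H_1: rank ker ∂_1 − rank ∂_2 = (10 − 4) − 5 = 1, and the invariant factors of ∂_2 are all 1, so H_1 = Z.
  H_2: rank ker ∂_2 − rank ∂_3 = (5 − 5) − 0 = 0, and there is no ∂_3, so H_2 = 0.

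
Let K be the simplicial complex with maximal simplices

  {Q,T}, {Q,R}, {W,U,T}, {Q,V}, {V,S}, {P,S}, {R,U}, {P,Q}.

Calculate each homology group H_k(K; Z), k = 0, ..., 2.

We work with the vertex ordering P < Q < R < S < T < U < V < W. The simplices of K, each written with vertices in increasing order, are:

  0-simplices (8): P, Q, R, S, T, U, V, W
  1-simplices (10): PQ, PS, QR, QT, QV, RU, SV, TU, TW, UW
  2-simplices (1): TUW

Hence C_0 ≅ Z^8, C_1 ≅ Z^10, C_2 ≅ Z^1.

The boundary map ∂_1: C_1 → C_0 maps an edge to its endpoints' difference, ∂[p,q] = q − p. For instance
  ∂UW = W − U.
This gives a 8×10 integer matrix of rank 7; reducing to Smith normal form yields diagonal entries (1,1,1,1,1,1,1).

∂_2: C_2 → C_1 maps a triangle to the signed sum of its edges. For instance
  ∂TUW = UW − TW + TU.
As a 10×1 matrix over Z this has rank 1, with invariant factors (1).

Reading off H_k = ker ∂_k / im ∂_{k+1}:

  H_0: rank C_0 − rank ∂_1 = 8 − 7 = 1, and the invariant factors of ∂_1 are all 1, so H_0 ≅ Z.
  H_1: rank ker ∂_1 − rank ∂_2 = (10 − 7) − 1 = 2, and the invariant factors of ∂_2 are all 1, so H_1 ≅ Z^2.
  H_2: rank ker ∂_2 − rank ∂_3 = (1 − 1) − 0 = 0, and there is no ∂_3, so H_2 ≅ 0.

As a check, the Euler characteristic is 8 − 10 + 1 = -1, which agrees with 1 − 2 + 0 = -1.

H_0 = Z,  H_1 = Z^2,  H_2 = 0.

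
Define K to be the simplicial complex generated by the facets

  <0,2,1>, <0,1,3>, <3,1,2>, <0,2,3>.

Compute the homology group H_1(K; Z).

Fix the vertex order 0 < 1 < 2 < 3 and write every simplex with vertices in increasing order. Then dim K = 2 and the simplices of K are:

  0-simplices (4): [0], [1], [2], [3]
  1-simplices (6): [0,1], [0,2], [0,3], [1,2], [1,3], [2,3]
  2-simplices (4): [0,1,2], [0,1,3], [0,2,3], [1,2,3]

Hence C_0 ≅ Z^4, C_1 ≅ Z^6, C_2 ≅ Z^4.

Boundary ∂_1: C_1 → C_0 sends each edge [p,q] (with p < q) to q − p.
This gives a 4×6 integer matrix of rank 3; reducing to Smith normal form yields diagonal entries (1,1,1).

∂_2: C_2 → C_1 maps a triangle to the signed sum of its edges. For instance
  ∂[0,1,2] = [1,2] − [0,2] + [0,1],
  ∂[1,2,3] = [2,3] − [1,3] + [1,2].
The 6×4 boundary matrix has rank 3 and Smith normal form diag(1,1,1).

Computing H_k = (kernel of ∂_k) / (image of ∂_{k+1}):

  H_1: rank ker ∂_1 − rank ∂_2 = (6 − 3) − 3 = 0, and the invariant factors of ∂_2 are all 1, so H_1 = 0.

(K is a triangulation of the 2-sphere S^2.)

H_1 ≅ 0.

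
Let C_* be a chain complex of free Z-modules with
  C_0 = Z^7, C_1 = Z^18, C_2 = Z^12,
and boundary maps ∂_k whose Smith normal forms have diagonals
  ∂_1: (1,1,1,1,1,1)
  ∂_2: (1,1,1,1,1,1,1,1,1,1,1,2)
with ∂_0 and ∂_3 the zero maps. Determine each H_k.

H_0 ≅ Z,  H_1 ≅ Z/2,  H_2 = 0.

H_0: b_0 = 7 − 0 − 6 = 1; torsion from ∂_1 factors > 1: none. So H_0 ≅ Z.
H_1: b_1 = 18 − 6 − 12 = 0; torsion from ∂_2 factors > 1: [2]. So H_1 ≅ Z/2.
H_2: b_2 = 12 − 12 − 0 = 0; torsion from ∂_3 factors > 1: none. So H_2 ≅ 0.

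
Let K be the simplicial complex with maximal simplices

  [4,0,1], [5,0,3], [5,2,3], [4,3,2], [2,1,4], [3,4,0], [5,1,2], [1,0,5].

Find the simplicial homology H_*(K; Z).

H_0 = Z,  H_1 = 0,  H_2 = Z.

We work with the vertex ordering 0 < 1 < 2 < 3 < 4 < 5. The simplices of K, each written with vertices in increasing order, are:

  0-simplices (6): [0], [1], [2], [3], [4], [5]
  1-simplices (12): [0,1], [0,3], [0,4], [0,5], [1,2], [1,4], [1,5], [2,3], [2,4], [2,5], [3,4], [3,5]
  2-simplices (8): [0,1,4], [0,1,5], [0,3,4], [0,3,5], [1,2,4], [1,2,5], [2,3,4], [2,3,5]

giving chain groups C_0 ≅ Z^6, C_1 ≅ Z^12, C_2 ≅ Z^8.

The boundary map ∂_1: C_1 → C_0 maps an edge to its endpoints' difference, ∂[p,q] = q − p. For instance
  ∂[1,5] = [5] − [1].
This gives a 6×12 integer matrix of rank 5; reducing to Smith normal form yields diagonal entries (1,1,1,1,1).

The boundary map ∂_2: C_2 → C_1 maps a triangle to the signed sum of its edges. For instance
  ∂[2,3,4] = [3,4] − [2,4] + [2,3],
  ∂[0,3,4] = [3,4] − [0,4] + [0,3].
The resulting 12×8 matrix has rank 7, and its Smith normal form has invariant factors (1,1,1,1,1,1,1).

Reading off H_k = ker ∂_k / im ∂_{k+1}:

  H_0: rank C_0 − rank ∂_1 = 6 − 5 = 1, and the invariant factors of ∂_1 are all 1, so H_0 ≅ Z.
  H_1: rank ker ∂_1 − rank ∂_2 = (12 − 5) − 7 = 0, and the invariant factors of ∂_2 are all 1, so H_1 ≅ 0.
  H_2: rank ker ∂_2 − rank ∂_3 = (8 − 7) − 0 = 1, and there is no ∂_3, so H_2 ≅ Z.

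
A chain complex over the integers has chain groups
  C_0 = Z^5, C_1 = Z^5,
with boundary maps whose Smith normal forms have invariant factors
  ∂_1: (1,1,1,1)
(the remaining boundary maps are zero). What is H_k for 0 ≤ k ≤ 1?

H_0 = Z,  H_1 = Z.

H_0: b_0 = 5 − 0 − 4 = 1; torsion from ∂_1 factors > 1: none. So H_0 = Z.
H_1: b_1 = 5 − 4 − 0 = 1; torsion from ∂_2 factors > 1: none. So H_1 = Z.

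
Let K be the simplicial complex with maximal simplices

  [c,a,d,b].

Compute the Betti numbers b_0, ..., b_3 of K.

Take the total order a < b < c < d on the vertex set. Then K (dimension 3) consists of the simplices:

  0-simplices (4): a, b, c, d
  1-simplices (6): ab, ac, ad, bc, bd, cd
  2-simplices (4): abc, abd, acd, bcd
  3-simplices (1): abcd

giving chain groups C_0 ≅ Z^4, C_1 ≅ Z^6, C_2 ≅ Z^4, C_3 ≅ Z^1.

∂_1: C_1 → C_0 sends each edge [p,q] (with p < q) to q − p. For instance
  ∂bc = c − b.
The 4×6 boundary matrix has rank 3 and Smith normal form diag(1,1,1).

Boundary ∂_2: C_2 → C_1 sends each 2-simplex [p,q,r] to [q,r] − [p,r] + [p,q]. For instance
  ∂bcd = cd − bd + bc,
  ∂acd = cd − ad + ac.
This gives a 6×4 integer matrix of rank 3; reducing to Smith normal form yields diagonal entries (1,1,1).

The boundary map ∂_3: C_3 → C_2 sends each 3-simplex σ to the alternating sum Σ_i (−1)^i (σ with its i-th vertex removed). For instance
  ∂abcd = bcd − acd + abd − abc.
The 4×1 boundary matrix has rank 1 and Smith normal form diag(1).

Now H_k = ker ∂_k / im ∂_{k+1}, so:

  H_0: rank C_0 − rank ∂_1 = 4 − 3 = 1, and the invariant factors of ∂_1 are all 1, so H_0 = Z.
  H_1: rank ker ∂_1 − rank ∂_2 = (6 − 3) − 3 = 0, and the invariant factors of ∂_2 are all 1, so H_1 = 0.
  H_2: rank ker ∂_2 − rank ∂_3 = (4 − 3) − 1 = 0, and the invariant factors of ∂_3 are all 1, so H_2 = 0.
  H_3: rank ker ∂_3 − rank ∂_4 = (1 − 1) − 0 = 0, and there is no ∂_4, so H_3 = 0.

(K is a triangulation of the 3-simplex.)

Hence the Betti numbers are b_0 = 1, b_1 = 0, b_2 = 0, b_3 = 0.

b_0 = 1, b_1 = 0, b_2 = 0, b_3 = 0.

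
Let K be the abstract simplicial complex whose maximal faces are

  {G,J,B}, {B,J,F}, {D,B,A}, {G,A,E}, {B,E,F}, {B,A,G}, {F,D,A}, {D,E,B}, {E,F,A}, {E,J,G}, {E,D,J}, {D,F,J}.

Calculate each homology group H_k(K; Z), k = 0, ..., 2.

H_0 ≅ Z,  H_1 ≅ Z/2,  H_2 = 0.

We work with the vertex ordering A < B < D < E < F < G < J. The simplices of K, each written with vertices in increasing order, are:

  0-simplices (7): A, B, D, E, F, G, J
  1-simplices (18): AB, AD, AE, AF, AG, BD, BE, BF, BG, BJ, DE, DF, DJ, EF, EG, EJ, FJ, GJ
  2-simplices (12): ABD, ABG, ADF, AEF, AEG, BDE, BEF, BFJ, BGJ, DEJ, DFJ, EGJ

so the chain groups are C_0 ≅ Z^7, C_1 ≅ Z^18, C_2 ≅ Z^12.

The boundary map ∂_1: C_1 → C_0 maps an edge to its endpoints' difference, ∂[p,q] = q − p. For instance
  ∂BD = D − B.
As a 7×18 matrix over Z this has rank 6, with invariant factors (1,1,1,1,1,1).

The boundary map ∂_2: C_2 → C_1 maps a triangle to the signed sum of its edges. For instance
  ∂DFJ = FJ − DJ + DF,
  ∂ADF = DF − AF + AD.
This gives a 18×12 integer matrix of rank 12; reducing to Smith normal form yields diagonal entries (1,1,1,1,1,1,1,1,1,1,1,2).

Now H_k = ker ∂_k / im ∂_{k+1}, so:

  H_0: rank C_0 − rank ∂_1 = 7 − 6 = 1, and the invariant factors of ∂_1 are all 1, so H_0 ≅ Z.
  H_1: rank ker ∂_1 − rank ∂_2 = (18 − 6) − 12 = 0, and ∂_2 has invariant factor 2 > 1, so H_1 ≅ Z/2.
  H_2: rank ker ∂_2 − rank ∂_3 = (12 − 12) − 0 = 0, and there is no ∂_3, so H_2 ≅ 0.

(K is a triangulation of the real projective plane RP^2.)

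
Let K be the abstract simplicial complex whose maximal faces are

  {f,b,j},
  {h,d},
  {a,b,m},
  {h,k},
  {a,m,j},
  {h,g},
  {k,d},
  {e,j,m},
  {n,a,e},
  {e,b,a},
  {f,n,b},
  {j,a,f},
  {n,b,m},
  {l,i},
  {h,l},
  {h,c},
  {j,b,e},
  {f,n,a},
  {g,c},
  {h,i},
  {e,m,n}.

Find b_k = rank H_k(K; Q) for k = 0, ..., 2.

b_0 = 2, b_1 = 3, b_2 = 0.

K has 14 vertices, 27 edges, 12 triangles.
rank ∂_0 = 0, rank ∂_1 = 12 ⇒ b_0 = 14 − 0 − 12 = 2; all invariant factors of ∂_1 are 1 so no torsion. So H_0 = Z^2.
rank ∂_1 = 12, rank ∂_2 = 12 ⇒ b_1 = 27 − 12 − 12 = 3; ∂_2 has invariant factor(s) [2] giving torsion. So H_1 = Z^3 ⊕ Z/2Z.
rank ∂_2 = 12, rank ∂_3 = 0 ⇒ b_2 = 12 − 12 − 0 = 0. So H_2 = 0.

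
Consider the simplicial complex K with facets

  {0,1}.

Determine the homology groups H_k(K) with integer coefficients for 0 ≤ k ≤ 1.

H_0 = Z,  H_1 = 0.

Fix the vertex order 0 < 1 and write every simplex with vertices in increasing order. Then dim K = 1 and the simplices of K are:

  0-simplices (2): [0], [1]
  1-simplices (1): [0,1]

giving chain groups C_0 ≅ Z^2, C_1 ≅ Z^1.

∂_1: C_1 → C_0 sends each edge [p,q] (with p < q) to q − p. For instance
  ∂[0,1] = [1] − [0].
The 2×1 boundary matrix has rank 1 and Smith normal form diag(1).

Now H_k = ker ∂_k / im ∂_{k+1}, so:

  H_0: rank C_0 − rank ∂_1 = 2 − 1 = 1, and the invariant factors of ∂_1 are all 1, so H_0 = Z.
  H_1: rank ker ∂_1 − rank ∂_2 = (1 − 1) − 0 = 0, and there is no ∂_2, so H_1 = 0.

As a check, the Euler characteristic is 2 − 1 = 1, which agrees with 1 − 0 = 1.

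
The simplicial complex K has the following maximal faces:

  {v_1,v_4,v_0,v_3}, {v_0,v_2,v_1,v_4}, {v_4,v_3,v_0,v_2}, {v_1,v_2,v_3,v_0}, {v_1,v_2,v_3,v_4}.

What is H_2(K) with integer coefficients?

H_2 = 0.

Take the total order v_0 < v_1 < v_2 < v_3 < v_4 on the vertex set. Then K (dimension 3) consists of the simplices:

  0-simplices (5): [v_0], [v_1], [v_2], [v_3], [v_4]
  1-simplices (10): [v_0,v_1], [v_0,v_2], [v_0,v_3], [v_0,v_4], [v_1,v_2], [v_1,v_3], [v_1,v_4], [v_2,v_3], [v_2,v_4], [v_3,v_4]
  2-simplices (10): [v_0,v_1,v_2], [v_0,v_1,v_3], [v_0,v_1,v_4], [v_0,v_2,v_3], [v_0,v_2,v_4], [v_0,v_3,v_4], [v_1,v_2,v_3], [v_1,v_2,v_4], [v_1,v_3,v_4], [v_2,v_3,v_4]
  3-simplices (5): [v_0,v_1,v_2,v_3], [v_0,v_1,v_2,v_4], [v_0,v_1,v_3,v_4], [v_0,v_2,v_3,v_4], [v_1,v_2,v_3,v_4]

so the chain groups are C_0 ≅ Z^5, C_1 ≅ Z^10, C_2 ≅ Z^10, C_3 ≅ Z^5.

∂_1: C_1 → C_0 sends each edge [p,q] (with p < q) to q − p. For instance
  ∂[v_2,v_3] = [v_3] − [v_2].
The 5×10 boundary matrix has rank 4 and Smith normal form diag(1,1,1,1).

∂_2: C_2 → C_1 sends each 2-simplex [p,q,r] to [q,r] − [p,r] + [p,q]. For instance
  ∂[v_0,v_3,v_4] = [v_3,v_4] − [v_0,v_4] + [v_0,v_3],
  ∂[v_0,v_2,v_3] = [v_2,v_3] − [v_0,v_3] + [v_0,v_2].
The 10×10 boundary matrix has rank 6 and Smith normal form diag(1,1,1,1,1,1).

∂_3: C_3 → C_2 sends each 3-simplex σ to the alternating sum Σ_i (−1)^i (σ with its i-th vertex removed). For instance
  ∂[v_0,v_1,v_2,v_3] = [v_1,v_2,v_3] − [v_0,v_2,v_3] + [v_0,v_1,v_3] − [v_0,v_1,v_2],
  ∂[v_0,v_1,v_2,v_4] = [v_1,v_2,v_4] − [v_0,v_2,v_4] + [v_0,v_1,v_4] − [v_0,v_1,v_2].
The resulting 10×5 matrix has rank 4, and its Smith normal form has invariant factors (1,1,1,1).

Now H_k = ker ∂_k / im ∂_{k+1}, so:

  H_2: rank ker ∂_2 − rank ∂_3 = (10 − 6) − 4 = 0, and the invariant factors of ∂_3 are all 1, so H_2 ≅ 0.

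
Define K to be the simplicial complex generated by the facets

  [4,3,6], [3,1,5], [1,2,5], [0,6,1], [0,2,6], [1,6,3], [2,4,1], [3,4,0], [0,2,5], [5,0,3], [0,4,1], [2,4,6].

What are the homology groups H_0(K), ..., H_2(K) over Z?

H_0 ≅ Z,  H_1 ≅ Z_2,  H_2 = 0.

Take the total order 0 < 1 < 2 < 3 < 4 < 5 < 6 on the vertex set. Then K (dimension 2) consists of the simplices:

  0-simplices (7): [0], [1], [2], [3], [4], [5], [6]
  1-simplices (18): [0,1], [0,2], [0,3], [0,4], [0,5], [0,6], [1,2], [1,3], [1,4], [1,5], [1,6], [2,4], [2,5], [2,6], [3,4], [3,5], [3,6], [4,6]
  2-simplices (12): [0,1,4], [0,1,6], [0,2,5], [0,2,6], [0,3,4], [0,3,5], [1,2,4], [1,2,5], [1,3,5], [1,3,6], [2,4,6], [3,4,6]

Hence C_0 ≅ Z^7, C_1 ≅ Z^18, C_2 ≅ Z^12.

Boundary ∂_1: C_1 → C_0 is given by ∂[p,q] = [q] − [p]. For instance
  ∂[0,4] = [4] − [0].
The resulting 7×18 matrix has rank 6, and its Smith normal form has invariant factors (1,1,1,1,1,1).

Boundary ∂_2: C_2 → C_1 acts by ∂[p,q,r] = [q,r] − [p,r] + [p,q]. For instance
  ∂[3,4,6] = [4,6] − [3,6] + [3,4],
  ∂[0,3,4] = [3,4] − [0,4] + [0,3].
The resulting 18×12 matrix has rank 12, and its Smith normal form has invariant factors (1,1,1,1,1,1,1,1,1,1,1,2).

Computing H_k = (kernel of ∂_k) / (image of ∂_{k+1}):

  H_0: rank C_0 − rank ∂_1 = 7 − 6 = 1, and the invariant factors of ∂_1 are all 1, so H_0 = Z.
  H_1: rank ker ∂_1 − rank ∂_2 = (18 − 6) − 12 = 0, and ∂_2 has invariant factor 2 > 1, so H_1 = Z_2.
  H_2: rank ker ∂_2 − rank ∂_3 = (12 − 12) − 0 = 0, and there is no ∂_3, so H_2 = 0.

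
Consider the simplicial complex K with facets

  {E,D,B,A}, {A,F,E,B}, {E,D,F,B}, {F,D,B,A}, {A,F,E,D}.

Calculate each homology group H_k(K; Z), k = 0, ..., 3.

Fix the vertex order A < B < D < E < F and write every simplex with vertices in increasing order. Then dim K = 3 and the simplices of K are:

  0-simplices (5): A, B, D, E, F
  1-simplices (10): AB, AD, AE, AF, BD, BE, BF, DE, DF, EF
  2-simplices (10): ABD, ABE, ABF, ADE, ADF, AEF, BDE, BDF, BEF, DEF
  3-simplices (5): ABDE, ABDF, ABEF, ADEF, BDEF

giving chain groups C_0 ≅ Z^5, C_1 ≅ Z^10, C_2 ≅ Z^10, C_3 ≅ Z^5.

Boundary ∂_1: C_1 → C_0 is given by ∂[p,q] = [q] − [p]. For instance
  ∂AE = E − A.
As a 5×10 matrix over Z this has rank 4, with invariant factors (1,1,1,1).

Boundary ∂_2: C_2 → C_1 sends each 2-simplex [p,q,r] to [q,r] − [p,r] + [p,q]. For instance
  ∂BDE = DE − BE + BD,
  ∂ADF = DF − AF + AD.
The resulting 10×10 matrix has rank 6, and its Smith normal form has invariant factors (1,1,1,1,1,1).

The boundary map ∂_3: C_3 → C_2 sends each 3-simplex σ to the alternating sum Σ_i (−1)^i (σ with its i-th vertex removed). For instance
  ∂ABEF = BEF − AEF + ABF − ABE,
  ∂ABDE = BDE − ADE + ABE − ABD.
This gives a 10×5 integer matrix of rank 4; reducing to Smith normal form yields diagonal entries (1,1,1,1).

Now H_k = ker ∂_k / im ∂_{k+1}, so:

  H_0: rank C_0 − rank ∂_1 = 5 − 4 = 1, and the invariant factors of ∂_1 are all 1, so H_0 = Z.
  H_1: rank ker ∂_1 − rank ∂_2 = (10 − 4) − 6 = 0, and the invariant factors of ∂_2 are all 1, so H_1 = 0.
  H_2: rank ker ∂_2 − rank ∂_3 = (10 − 6) − 4 = 0, and the invariant factors of ∂_3 are all 1, so H_2 = 0.
  H_3: rank ker ∂_3 − rank ∂_4 = (5 − 4) − 0 = 1, and there is no ∂_4, so H_3 = Z.

As a check, the Euler characteristic is 5 − 10 + 10 − 5 = 0, which agrees with 1 − 0 + 0 − 1 = 0.

H_0 = Z,  H_1 = 0,  H_2 = 0,  H_3 = Z.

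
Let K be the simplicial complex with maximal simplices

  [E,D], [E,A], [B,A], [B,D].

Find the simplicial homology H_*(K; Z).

H_0 ≅ Z,  H_1 ≅ Z.

Take the total order A < B < D < E on the vertex set. Then K (dimension 1) consists of the simplices:

  0-simplices (4): A, B, D, E
  1-simplices (4): AB, AE, BD, DE

giving chain groups C_0 ≅ Z^4, C_1 ≅ Z^4.

∂_1: C_1 → C_0 sends each edge [p,q] (with p < q) to q − p. For instance
  ∂DE = E − D.
This gives a 4×4 integer matrix of rank 3; reducing to Smith normal form yields diagonal entries (1,1,1).

From H_k ≅ ker(∂_k) / im(∂_{k+1}) we obtain:

  H_0: rank C_0 − rank ∂_1 = 4 − 3 = 1, and the invariant factors of ∂_1 are all 1, so H_0 = Z.
  H_1: rank ker ∂_1 − rank ∂_2 = (4 − 3) − 0 = 1, and there is no ∂_2, so H_1 = Z.

As a check, the Euler characteristic is 4 − 4 = 0, which agrees with 1 − 1 = 0.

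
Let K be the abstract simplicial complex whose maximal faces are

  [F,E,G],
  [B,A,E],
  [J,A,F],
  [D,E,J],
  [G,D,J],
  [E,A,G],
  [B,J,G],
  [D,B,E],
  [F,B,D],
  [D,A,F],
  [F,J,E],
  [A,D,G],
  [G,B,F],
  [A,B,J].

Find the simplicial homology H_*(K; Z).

K has 7 vertices, 21 edges, 14 triangles.
rank ∂_0 = 0, rank ∂_1 = 6 ⇒ b_0 = 7 − 0 − 6 = 1; all invariant factors of ∂_1 are 1 so no torsion. So H_0 ≅ Z.
rank ∂_1 = 6, rank ∂_2 = 13 ⇒ b_1 = 21 − 6 − 13 = 2; all invariant factors of ∂_2 are 1 so no torsion. So H_1 ≅ Z^2.
rank ∂_2 = 13, rank ∂_3 = 0 ⇒ b_2 = 14 − 13 − 0 = 1. So H_2 ≅ Z.

H_0 ≅ Z,  H_1 ≅ Z^2,  H_2 ≅ Z.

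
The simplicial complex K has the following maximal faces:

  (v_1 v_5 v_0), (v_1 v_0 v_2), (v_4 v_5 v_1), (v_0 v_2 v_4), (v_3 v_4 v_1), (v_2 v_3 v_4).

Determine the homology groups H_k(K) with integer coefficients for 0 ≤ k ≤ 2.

H_0 = Z,  H_1 = Z,  H_2 = 0.

Order the vertices as v_0 < v_1 < v_2 < v_3 < v_4 < v_5. Listing each simplex with vertices in this order, K has dimension 2 with simplices:

  0-simplices (6): [v_0], [v_1], [v_2], [v_3], [v_4], [v_5]
  1-simplices (12): [v_0,v_1], [v_0,v_2], [v_0,v_4], [v_0,v_5], [v_1,v_2], [v_1,v_3], [v_1,v_4], [v_1,v_5], [v_2,v_3], [v_2,v_4], [v_3,v_4], [v_4,v_5]
  2-simplices (6): [v_0,v_1,v_2], [v_0,v_1,v_5], [v_0,v_2,v_4], [v_1,v_3,v_4], [v_1,v_4,v_5], [v_2,v_3,v_4]

so the chain groups are C_0 ≅ Z^6, C_1 ≅ Z^12, C_2 ≅ Z^6.

∂_1: C_1 → C_0 maps an edge to its endpoints' difference, ∂[p,q] = q − p.
The resulting 6×12 matrix has rank 5, and its Smith normal form has invariant factors (1,1,1,1,1).

Boundary ∂_2: C_2 → C_1 sends each 2-simplex [p,q,r] to [q,r] − [p,r] + [p,q]. For instance
  ∂[v_0,v_1,v_2] = [v_1,v_2] − [v_0,v_2] + [v_0,v_1],
  ∂[v_0,v_2,v_4] = [v_2,v_4] − [v_0,v_4] + [v_0,v_2].
This gives a 12×6 integer matrix of rank 6; reducing to Smith normal form yields diagonal entries (1,1,1,1,1,1).

From H_k ≅ ker(∂_k) / im(∂_{k+1}) we obtain:

  H_0: rank C_0 − rank ∂_1 = 6 − 5 = 1, and the invariant factors of ∂_1 are all 1, so H_0 = Z.
  H_1: rank ker ∂_1 − rank ∂_2 = (12 − 5) − 6 = 1, and the invariant factors of ∂_2 are all 1, so H_1 = Z.
  H_2: rank ker ∂_2 − rank ∂_3 = (6 − 6) − 0 = 0, and there is no ∂_3, so H_2 = 0.

As a check, the Euler characteristic is 6 − 12 + 6 = 0, which agrees with 1 − 1 + 0 = 0.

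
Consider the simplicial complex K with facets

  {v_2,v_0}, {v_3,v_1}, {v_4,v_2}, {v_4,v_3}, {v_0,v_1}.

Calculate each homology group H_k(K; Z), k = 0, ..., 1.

We work with the vertex ordering v_0 < v_1 < v_2 < v_3 < v_4. The simplices of K, each written with vertices in increasing order, are:

  0-simplices (5): [v_0], [v_1], [v_2], [v_3], [v_4]
  1-simplices (5): [v_0,v_1], [v_0,v_2], [v_1,v_3], [v_2,v_4], [v_3,v_4]

Hence C_0 ≅ Z^5, C_1 ≅ Z^5.

∂_1: C_1 → C_0 maps an edge to its endpoints' difference, ∂[p,q] = q − p.
The 5×5 boundary matrix has rank 4 and Smith normal form diag(1,1,1,1).

From H_k ≅ ker(∂_k) / im(∂_{k+1}) we obtain:

  H_0: rank C_0 − rank ∂_1 = 5 − 4 = 1, and the invariant factors of ∂_1 are all 1, so H_0 = Z.
  H_1: rank ker ∂_1 − rank ∂_2 = (5 − 4) − 0 = 1, and there is no ∂_2, so H_1 = Z.

As a check, the Euler characteristic is 5 − 5 = 0, which agrees with 1 − 1 = 0.

H_0 ≅ Z,  H_1 ≅ Z.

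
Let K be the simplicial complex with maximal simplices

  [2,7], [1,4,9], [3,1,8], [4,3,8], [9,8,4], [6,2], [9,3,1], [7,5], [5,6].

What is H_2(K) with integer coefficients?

H_2 ≅ 0.

Order the vertices as 1 < 2 < 3 < 4 < 5 < 6 < 7 < 8 < 9. Listing each simplex with vertices in this order, K has dimension 2 with simplices:

  0-simplices (9): [1], [2], [3], [4], [5], [6], [7], [8], [9]
  1-simplices (14): [1,3], [1,4], [1,8], [1,9], [2,6], [2,7], [3,4], [3,8], [3,9], [4,8], [4,9], [5,6], [5,7], [8,9]
  2-simplices (5): [1,3,8], [1,3,9], [1,4,9], [3,4,8], [4,8,9]

so the chain groups are C_0 ≅ Z^9, C_1 ≅ Z^14, C_2 ≅ Z^5.

∂_1: C_1 → C_0 is given by ∂[p,q] = [q] − [p]. For instance
  ∂[3,4] = [4] − [3].
This gives a 9×14 integer matrix of rank 7; reducing to Smith normal form yields diagonal entries (1,1,1,1,1,1,1).

Boundary ∂_2: C_2 → C_1 maps a triangle to the signed sum of its edges. For instance
  ∂[4,8,9] = [8,9] − [4,9] + [4,8],
  ∂[1,4,9] = [4,9] − [1,9] + [1,4].
The resulting 14×5 matrix has rank 5, and its Smith normal form has invariant factors (1,1,1,1,1).

Now H_k = ker ∂_k / im ∂_{k+1}, so:

  H_2: rank ker ∂_2 − rank ∂_3 = (5 − 5) − 0 = 0, and there is no ∂_3, so H_2 ≅ 0.

(K is a triangulation of the disjoint union of the Möbius band and the circle S^1.)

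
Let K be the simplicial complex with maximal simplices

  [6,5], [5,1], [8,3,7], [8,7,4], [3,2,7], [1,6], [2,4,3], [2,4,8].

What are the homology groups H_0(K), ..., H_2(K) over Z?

Order the vertices as 1 < 2 < 3 < 4 < 5 < 6 < 7 < 8. Listing each simplex with vertices in this order, K has dimension 2 with simplices:

  0-simplices (8): [1], [2], [3], [4], [5], [6], [7], [8]
  1-simplices (13): [1,5], [1,6], [2,3], [2,4], [2,7], [2,8], [3,4], [3,7], [3,8], [4,7], [4,8], [5,6], [7,8]
  2-simplices (5): [2,3,4], [2,3,7], [2,4,8], [3,7,8], [4,7,8]

so the chain groups are C_0 ≅ Z^8, C_1 ≅ Z^13, C_2 ≅ Z^5.

∂_1: C_1 → C_0 sends each edge [p,q] (with p < q) to q − p.
The resulting 8×13 matrix has rank 6, and its Smith normal form has invariant factors (1,1,1,1,1,1).

The boundary map ∂_2: C_2 → C_1 sends each 2-simplex [p,q,r] to [q,r] − [p,r] + [p,q]. For instance
  ∂[2,4,8] = [4,8] − [2,8] + [2,4],
  ∂[2,3,4] = [3,4] − [2,4] + [2,3].
This gives a 13×5 integer matrix of rank 5; reducing to Smith normal form yields diagonal entries (1,1,1,1,1).

Reading off H_k = ker ∂_k / im ∂_{k+1}:

  H_0: rank C_0 − rank ∂_1 = 8 − 6 = 2, and the invariant factors of ∂_1 are all 1, so H_0 = Z^2.
  H_1: rank ker ∂_1 − rank ∂_2 = (13 − 6) − 5 = 2, and the invariant factors of ∂_2 are all 1, so H_1 = Z^2.
  H_2: rank ker ∂_2 − rank ∂_3 = (5 − 5) − 0 = 0, and there is no ∂_3, so H_2 = 0.

H_0 = Z^2,  H_1 = Z^2,  H_2 = 0.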